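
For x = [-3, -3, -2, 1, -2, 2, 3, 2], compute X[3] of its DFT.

X[3] = Σ(n=0 to 7) x[n] · ω_8^(3n) where ω_8 = e^(-2πi/8)
= (-3)·ω_8^0 + (-3)·ω_8^3 + (-2)·ω_8^6 + (1)·ω_8^9 + (-2)·ω_8^12 + (2)·ω_8^15 + (3)·ω_8^18 + (2)·ω_8^21

X[3] = 1.8284-0.7574i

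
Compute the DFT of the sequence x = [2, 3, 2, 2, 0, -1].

X[k] = Σ(n=0 to 5) x[n] · ω_6^(nk)
where ω_6 = e^(-2πi/6)

Computing each X[k]:
X[0] = 8
X[1] = -5.1962i
X[2] = 2.0000-1.7321i
X[3] = 0
X[4] = 2.0000+1.7321i
X[5] = 5.1962i

X = [8, -5.1962i, 2.0000-1.7321i, 0, 2.0000+1.7321i, 5.1962i]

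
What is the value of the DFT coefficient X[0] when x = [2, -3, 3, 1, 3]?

X[0] = Σ(n=0 to 4) x[n] · ω_5^0 = Σ x[n]
= (2) + (-3) + (3) + (1) + (3)

X[0] = 6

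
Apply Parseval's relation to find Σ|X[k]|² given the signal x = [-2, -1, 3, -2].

Parseval: Σ|x[n]|² = (1/N)Σ|X[k]|², so Σ|X[k]|² = N·Σ|x[n]|² = 4·18.0000

Σ|X[k]|² = N·Σ|x[n]|² = 4·18.0000 = 72.0000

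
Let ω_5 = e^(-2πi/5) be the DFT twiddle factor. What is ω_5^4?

ω_5^4 = e^(-2πi·4/5)
= cos(-2π·4/5) + i·sin(-2π·4/5)
= cos(-8π/5) + i·sin(-8π/5)

ω_5^4 = cos(-8π/5) + i·sin(-8π/5) = 0.3090+0.9511i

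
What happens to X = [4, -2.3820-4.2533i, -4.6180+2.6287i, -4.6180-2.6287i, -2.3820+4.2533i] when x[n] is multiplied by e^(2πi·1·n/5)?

Modulation property: DFT(ω_5^(-1n)·x[n]) = X[(k-1) mod 5], so circularly shift X by 1 positions.

X[k-1] = [-2.3820+4.2533i, 4, -2.3820-4.2533i, -4.6180+2.6287i, -4.6180-2.6287i]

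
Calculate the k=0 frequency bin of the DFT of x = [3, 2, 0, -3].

X[0] = Σ(n=0 to 3) x[n] · ω_4^0 = Σ x[n]
= (3) + (2) + (0) + (-3)

X[0] = 2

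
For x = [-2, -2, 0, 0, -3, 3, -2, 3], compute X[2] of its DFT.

X[2] = Σ(n=0 to 7) x[n] · ω_8^(2n) where ω_8 = e^(-2πi/8)
= (-2)·ω_8^0 + (-2)·ω_8^2 + (0)·ω_8^4 + (0)·ω_8^6 + (-3)·ω_8^8 + (3)·ω_8^10 + (-2)·ω_8^12 + (3)·ω_8^14

X[2] = -3+2i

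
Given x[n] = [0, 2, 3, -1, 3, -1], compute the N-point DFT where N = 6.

X[k] = Σ(n=0 to 5) x[n] · ω_6^(nk)
where ω_6 = e^(-2πi/6)

Computing each X[k]:
X[0] = 6
X[1] = -1.5000-2.5981i
X[2] = -4.5000-2.5981i
X[3] = 6
X[4] = -4.5000+2.5981i
X[5] = -1.5000+2.5981i

X = [6, -1.5000-2.5981i, -4.5000-2.5981i, 6, -4.5000+2.5981i, -1.5000+2.5981i]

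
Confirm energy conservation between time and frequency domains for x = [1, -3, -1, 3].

Time domain:
Σ|x[n]|² = |1|² + |-3|² + |-1|² + |3|² = 20.0000

Frequency domain:
(1/4)Σ|X[k]|² = (1/4)(|0|² + |2+6i|² + |0|² + |2-6i|²) = (1/4)·80.0000 = 20.0000

Both sides agree, confirming Parseval's theorem.

Σ|x[n]|² = (1/N)Σ|X[k]|² = 20.0000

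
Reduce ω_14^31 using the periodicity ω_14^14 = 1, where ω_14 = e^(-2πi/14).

Since ω_14^14 = 1, powers reduce modulo 14.
31 mod 14 = 3
So ω_14^31 = ω_14^3 = e^(-2πi·3/14)

ω_14^31 = ω_14^3 = 0.2225-0.9749i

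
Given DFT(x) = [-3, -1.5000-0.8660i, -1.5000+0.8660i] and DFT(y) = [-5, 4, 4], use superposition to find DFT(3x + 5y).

By linearity: DFT(3x + 5y) = 3·DFT(x) + 5·DFT(y)
= 3·[-3, -1.5000-0.8660i, -1.5000+0.8660i] + 5·[-5, 4, 4]

Computing element-wise:
Z[0] = 3·(-3) + 5·(-5) = -34
Z[1] = 3·(-1.5000-0.8660i) + 5·(4) = 15.5000-2.5980i
Z[2] = 3·(-1.5000+0.8660i) + 5·(4) = 15.5000+2.5980i

DFT(3x + 5y) = 3·X + 5·Y = [-34, 15.5000-2.5980i, 15.5000+2.5980i]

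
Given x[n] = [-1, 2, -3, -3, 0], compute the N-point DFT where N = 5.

X[k] = Σ(n=0 to 4) x[n] · ω_5^(nk)
where ω_5 = e^(-2πi/5)

Computing each X[k]:
X[0] = -5
X[1] = 4.4721-1.9021i
X[2] = -4.4721-1.1756i
X[3] = -4.4721+1.1756i
X[4] = 4.4721+1.9021i

X = [-5, 4.4721-1.9021i, -4.4721-1.1756i, -4.4721+1.1756i, 4.4721+1.9021i]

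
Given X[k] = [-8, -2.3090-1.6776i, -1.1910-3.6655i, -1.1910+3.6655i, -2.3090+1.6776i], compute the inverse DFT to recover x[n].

x[n] = (1/5) Σ(k=0 to 4) X[k] · e^(2πikn/5)

Computing each x[n]:
x[0] = -3
x[1] = 0
x[2] = -2
x[3] = 0
x[4] = -3

x = [-3, 0, -2, 0, -3]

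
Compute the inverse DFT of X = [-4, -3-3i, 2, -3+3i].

x[n] = (1/4) Σ(k=0 to 3) X[k] · e^(2πikn/4)

Computing each x[n]:
x[0] = -2
x[1] = 0
x[2] = 1
x[3] = -3

x = [-2, 0, 1, -3]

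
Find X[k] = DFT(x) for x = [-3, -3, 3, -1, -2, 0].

X[k] = Σ(n=0 to 5) x[n] · ω_6^(nk)
where ω_6 = e^(-2πi/6)

Computing each X[k]:
X[0] = -6
X[1] = -4.0000-1.7321i
X[2] = -3.0000+6.9282i
X[3] = 2
X[4] = -3.0000-6.9282i
X[5] = -4.0000+1.7321i

X = [-6, -4.0000-1.7321i, -3.0000+6.9282i, 2, -3.0000-6.9282i, -4.0000+1.7321i]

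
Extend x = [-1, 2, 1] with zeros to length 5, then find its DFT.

Original 3-point DFT: [2, -2.5000-0.8660i, -2.5000+0.8660i]
Zero-padded 5-point DFT provides frequency interpolation.

DFT_5([x, 0, ...]) = [2, -1.1910-2.4899i, -2.3090-0.2245i, -2.3090+0.2245i, -1.1910+2.4899i]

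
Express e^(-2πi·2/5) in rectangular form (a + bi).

ω_5^2 = e^(-2πi·2/5)
= cos(-2π·2/5) + i·sin(-2π·2/5)
= cos(-4π/5) + i·sin(-4π/5)

ω_5^2 = cos(-4π/5) + i·sin(-4π/5) = -0.8090-0.5878i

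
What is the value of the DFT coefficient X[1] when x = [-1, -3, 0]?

X[1] = Σ(n=0 to 2) x[n] · ω_3^(1n) where ω_3 = e^(-2πi/3)
= (-1)·ω_3^0 + (-3)·ω_3^1 + (0)·ω_3^2

X[1] = 0.5000+2.5981i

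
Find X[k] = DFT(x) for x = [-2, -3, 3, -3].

X[k] = Σ(n=0 to 3) x[n] · ω_4^(nk)
where ω_4 = e^(-2πi/4)

Computing each X[k]:
X[0] = -5
X[1] = -5
X[2] = 7
X[3] = -5

X = [-5, -5, 7, -5]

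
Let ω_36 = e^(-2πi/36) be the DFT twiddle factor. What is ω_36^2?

ω_36^2 = e^(-2πi·2/36)
= cos(-2π·2/36) + i·sin(-2π·2/36)
= cos(-4π/36) + i·sin(-4π/36)

ω_36^2 = cos(-4π/36) + i·sin(-4π/36) = 0.9397-0.3420i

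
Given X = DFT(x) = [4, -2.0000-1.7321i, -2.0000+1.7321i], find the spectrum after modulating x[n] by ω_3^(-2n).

Modulation property: DFT(ω_3^(-2n)·x[n]) = X[(k-2) mod 3], so circularly shift X by 2 positions.

X[k-2] = [-2.0000-1.7321i, -2.0000+1.7321i, 4]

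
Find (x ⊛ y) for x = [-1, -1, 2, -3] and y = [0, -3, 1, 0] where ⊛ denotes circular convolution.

(x ⊛ y)[n] = Σ(m=0 to 3) x[m] · y[(n-m) mod 4]

Computing each output sample:
(x ⊛ y)[0] = 11
(x ⊛ y)[1] = 0
(x ⊛ y)[2] = 2
(x ⊛ y)[3] = -7

x ⊛ y = [11, 0, 2, -7]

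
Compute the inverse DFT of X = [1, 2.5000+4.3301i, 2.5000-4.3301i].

x[n] = (1/3) Σ(k=0 to 2) X[k] · e^(2πikn/3)

Computing each x[n]:
x[0] = 2
x[1] = -3
x[2] = 2

x = [2, -3, 2]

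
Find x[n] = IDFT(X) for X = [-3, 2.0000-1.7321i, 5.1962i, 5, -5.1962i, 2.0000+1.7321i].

x[n] = (1/6) Σ(k=0 to 5) X[k] · e^(2πikn/6)

Computing each x[n]:
x[0] = 1
x[1] = -2
x[2] = 2
x[3] = -2
x[4] = -2
x[5] = 0

x = [1, -2, 2, -2, -2, 0]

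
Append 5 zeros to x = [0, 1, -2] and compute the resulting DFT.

Original 3-point DFT: [-1, 0.5000-2.5981i, 0.5000+2.5981i]
Zero-padded 8-point DFT provides frequency interpolation.

DFT_8([x, 0, ...]) = [-1, 0.7071+1.2929i, 2-1i, -0.7071-2.7071i, -3, -0.7071+2.7071i, 2+1i, 0.7071-1.2929i]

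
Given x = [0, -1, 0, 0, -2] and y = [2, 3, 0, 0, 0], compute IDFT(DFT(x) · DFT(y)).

(x ⊛ y)[n] = Σ(m=0 to 4) x[m] · y[(n-m) mod 5]

Computing each output sample:
(x ⊛ y)[0] = -6
(x ⊛ y)[1] = -2
(x ⊛ y)[2] = -3
(x ⊛ y)[3] = 0
(x ⊛ y)[4] = -4

x ⊛ y = [-6, -2, -3, 0, -4]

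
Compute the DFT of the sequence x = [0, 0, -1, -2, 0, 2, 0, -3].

X[k] = Σ(n=0 to 7) x[n] · ω_8^(nk)
where ω_8 = e^(-2πi/8)

Computing each X[k]:
X[0] = -4
X[1] = -2.1213+1.7071i
X[2] = 1-7i
X[3] = 2.1213-0.2929i
X[4] = 2
X[5] = 2.1213+0.2929i
X[6] = 1+7i
X[7] = -2.1213-1.7071i

X = [-4, -2.1213+1.7071i, 1-7i, 2.1213-0.2929i, 2, 2.1213+0.2929i, 1+7i, -2.1213-1.7071i]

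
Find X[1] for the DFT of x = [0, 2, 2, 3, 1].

X[1] = Σ(n=0 to 4) x[n] · ω_5^(1n) where ω_5 = e^(-2πi/5)
= (0)·ω_5^0 + (2)·ω_5^1 + (2)·ω_5^2 + (3)·ω_5^3 + (1)·ω_5^4

X[1] = -3.1180-0.3633i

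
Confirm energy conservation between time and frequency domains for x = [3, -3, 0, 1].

Time domain:
Σ|x[n]|² = |3|² + |-3|² + |0|² + |1|² = 19.0000

Frequency domain:
(1/4)Σ|X[k]|² = (1/4)(|1|² + |3+4i|² + |5|² + |3-4i|²) = (1/4)·76.0000 = 19.0000

Both sides agree, confirming Parseval's theorem.

Σ|x[n]|² = (1/N)Σ|X[k]|² = 19.0000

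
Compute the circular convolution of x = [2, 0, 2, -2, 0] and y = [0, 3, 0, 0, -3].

(x ⊛ y)[n] = Σ(m=0 to 4) x[m] · y[(n-m) mod 5]

Computing each output sample:
(x ⊛ y)[0] = 0
(x ⊛ y)[1] = 0
(x ⊛ y)[2] = 6
(x ⊛ y)[3] = 6
(x ⊛ y)[4] = -12

x ⊛ y = [0, 0, 6, 6, -12]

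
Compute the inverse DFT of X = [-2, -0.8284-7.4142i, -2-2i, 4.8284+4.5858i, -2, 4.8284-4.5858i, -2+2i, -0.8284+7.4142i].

x[n] = (1/8) Σ(k=0 to 7) X[k] · e^(2πikn/8)

Computing each x[n]:
x[0] = 0
x[1] = 0
x[2] = 3
x[3] = 1
x[4] = -2
x[5] = 1
x[6] = -3
x[7] = -2

x = [0, 0, 3, 1, -2, 1, -3, -2]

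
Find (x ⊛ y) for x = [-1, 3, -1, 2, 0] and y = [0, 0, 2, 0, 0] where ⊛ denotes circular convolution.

(x ⊛ y)[n] = Σ(m=0 to 4) x[m] · y[(n-m) mod 5]

Computing each output sample:
(x ⊛ y)[0] = 4
(x ⊛ y)[1] = 0
(x ⊛ y)[2] = -2
(x ⊛ y)[3] = 6
(x ⊛ y)[4] = -2

x ⊛ y = [4, 0, -2, 6, -2]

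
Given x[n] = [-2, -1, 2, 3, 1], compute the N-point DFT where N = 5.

X[k] = Σ(n=0 to 4) x[n] · ω_5^(nk)
where ω_5 = e^(-2πi/5)

Computing each X[k]:
X[0] = 3
X[1] = -6.0451+2.4899i
X[2] = -0.4549+0.2245i
X[3] = -0.4549-0.2245i
X[4] = -6.0451-2.4899i

X = [3, -6.0451+2.4899i, -0.4549+0.2245i, -0.4549-0.2245i, -6.0451-2.4899i]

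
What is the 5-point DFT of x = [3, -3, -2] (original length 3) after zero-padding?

Original 3-point DFT: [-2, 5.5000+0.8660i, 5.5000-0.8660i]
Zero-padded 5-point DFT provides frequency interpolation.

DFT_5([x, 0, ...]) = [-2, 3.6910+4.0287i, 4.8090-0.1388i, 4.8090+0.1388i, 3.6910-4.0287i]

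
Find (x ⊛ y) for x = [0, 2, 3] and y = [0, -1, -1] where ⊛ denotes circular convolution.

(x ⊛ y)[n] = Σ(m=0 to 2) x[m] · y[(n-m) mod 3]

Computing each output sample:
(x ⊛ y)[0] = -5
(x ⊛ y)[1] = -3
(x ⊛ y)[2] = -2

x ⊛ y = [-5, -3, -2]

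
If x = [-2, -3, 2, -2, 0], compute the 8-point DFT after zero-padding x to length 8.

Original 5-point DFT: [-5, -2.9271+0.5020i, 0.4271+5.5676i, 0.4271-5.5676i, -2.9271-0.5020i]
Zero-padded 8-point DFT provides frequency interpolation.

DFT_8([x, 0, ...]) = [-5, -2.7071+1.5355i, -4+1i, -1.2929+5.5355i, 5, -1.2929-5.5355i, -4-1i, -2.7071-1.5355i]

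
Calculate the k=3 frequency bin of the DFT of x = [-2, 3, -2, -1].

X[3] = Σ(n=0 to 3) x[n] · ω_4^(3n) where ω_4 = e^(-2πi/4)
= (-2)·ω_4^0 + (3)·ω_4^3 + (-2)·ω_4^6 + (-1)·ω_4^9

X[3] = 4i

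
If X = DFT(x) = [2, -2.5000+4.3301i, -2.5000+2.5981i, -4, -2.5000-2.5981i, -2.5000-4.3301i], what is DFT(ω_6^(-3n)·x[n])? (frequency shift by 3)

Modulation property: DFT(ω_6^(-3n)·x[n]) = X[(k-3) mod 6], so circularly shift X by 3 positions.

X[k-3] = [-4, -2.5000-2.5981i, -2.5000-4.3301i, 2, -2.5000+4.3301i, -2.5000+2.5981i]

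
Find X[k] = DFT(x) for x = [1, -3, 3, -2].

X[k] = Σ(n=0 to 3) x[n] · ω_4^(nk)
where ω_4 = e^(-2πi/4)

Computing each X[k]:
X[0] = -1
X[1] = -2+1i
X[2] = 9
X[3] = -2-1i

X = [-1, -2+1i, 9, -2-1i]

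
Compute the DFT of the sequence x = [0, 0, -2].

X[k] = Σ(n=0 to 2) x[n] · ω_3^(nk)
where ω_3 = e^(-2πi/3)

Computing each X[k]:
X[0] = -2
X[1] = 1.0000-1.7321i
X[2] = 1.0000+1.7321i

X = [-2, 1.0000-1.7321i, 1.0000+1.7321i]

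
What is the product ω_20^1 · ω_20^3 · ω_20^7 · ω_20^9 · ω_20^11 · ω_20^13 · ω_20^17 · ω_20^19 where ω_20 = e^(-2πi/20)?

The primitive 20th roots of unity are ω_20^k for k coprime to 20: k ∈ {1, 3, 7, 9, 11, 13, 17, 19}
Their product equals the constant term of the cyclotomic polynomial Φ_20(x) up to sign.
For n ≥ 3, the product of all primitive nth roots of unity is 1. (For n=1 it is 1; for n=2 it is -1.)

1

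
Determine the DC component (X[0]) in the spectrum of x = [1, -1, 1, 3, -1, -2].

X[0] = Σ(n=0 to 5) x[n] · ω_6^0 = Σ x[n]
= (1) + (-1) + (1) + (3) + (-1) + (-2)

X[0] = 1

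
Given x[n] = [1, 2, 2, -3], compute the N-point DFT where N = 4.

X[k] = Σ(n=0 to 3) x[n] · ω_4^(nk)
where ω_4 = e^(-2πi/4)

Computing each X[k]:
X[0] = 2
X[1] = -1-5i
X[2] = 4
X[3] = -1+5i

X = [2, -1-5i, 4, -1+5i]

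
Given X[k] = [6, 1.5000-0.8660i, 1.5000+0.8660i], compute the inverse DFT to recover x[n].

x[n] = (1/3) Σ(k=0 to 2) X[k] · e^(2πikn/3)

Computing each x[n]:
x[0] = 3
x[1] = 2
x[2] = 1

x = [3, 2, 1]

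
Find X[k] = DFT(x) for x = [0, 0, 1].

X[k] = Σ(n=0 to 2) x[n] · ω_3^(nk)
where ω_3 = e^(-2πi/3)

Computing each X[k]:
X[0] = 1
X[1] = -0.5000+0.8660i
X[2] = -0.5000-0.8660i

X = [1, -0.5000+0.8660i, -0.5000-0.8660i]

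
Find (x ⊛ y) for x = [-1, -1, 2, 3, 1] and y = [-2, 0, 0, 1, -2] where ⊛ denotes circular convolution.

(x ⊛ y)[n] = Σ(m=0 to 4) x[m] · y[(n-m) mod 5]

Computing each output sample:
(x ⊛ y)[0] = 6
(x ⊛ y)[1] = 1
(x ⊛ y)[2] = -9
(x ⊛ y)[3] = -9
(x ⊛ y)[4] = -1

x ⊛ y = [6, 1, -9, -9, -1]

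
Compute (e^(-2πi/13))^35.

Since ω_13^13 = 1, powers reduce modulo 13.
35 mod 13 = 9
So ω_13^35 = ω_13^9 = e^(-2πi·9/13)

ω_13^35 = ω_13^9 = -0.3546+0.9350i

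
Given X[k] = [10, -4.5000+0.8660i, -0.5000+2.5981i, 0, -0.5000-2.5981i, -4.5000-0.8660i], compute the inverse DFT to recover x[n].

x[n] = (1/6) Σ(k=0 to 5) X[k] · e^(2πikn/6)

Computing each x[n]:
x[0] = 0
x[1] = 0
x[2] = 3
x[3] = 3
x[4] = 2
x[5] = 2

x = [0, 0, 3, 3, 2, 2]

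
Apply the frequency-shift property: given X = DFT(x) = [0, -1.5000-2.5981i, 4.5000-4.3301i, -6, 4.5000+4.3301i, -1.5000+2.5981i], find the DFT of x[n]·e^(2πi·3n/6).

Modulation property: DFT(ω_6^(-3n)·x[n]) = X[(k-3) mod 6], so circularly shift X by 3 positions.

X[k-3] = [-6, 4.5000+4.3301i, -1.5000+2.5981i, 0, -1.5000-2.5981i, 4.5000-4.3301i]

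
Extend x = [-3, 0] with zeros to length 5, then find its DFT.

Original 2-point DFT: [-3, -3]
Zero-padded 5-point DFT provides frequency interpolation.

DFT_5([x, 0, ...]) = [-3, -3, -3, -3, -3]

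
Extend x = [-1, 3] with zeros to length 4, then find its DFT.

Original 2-point DFT: [2, -4]
Zero-padded 4-point DFT provides frequency interpolation.

DFT_4([x, 0, ...]) = [2, -1-3i, -4, -1+3i]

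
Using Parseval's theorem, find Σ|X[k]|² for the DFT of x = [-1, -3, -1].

Parseval: Σ|x[n]|² = (1/N)Σ|X[k]|², so Σ|X[k]|² = N·Σ|x[n]|² = 3·11.0000

Σ|X[k]|² = N·Σ|x[n]|² = 3·11.0000 = 33.0000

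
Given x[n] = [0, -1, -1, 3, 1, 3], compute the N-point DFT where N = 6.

X[k] = Σ(n=0 to 5) x[n] · ω_6^(nk)
where ω_6 = e^(-2πi/6)

Computing each X[k]:
X[0] = 5
X[1] = -2.0000+5.1962i
X[2] = 2.0000+1.7321i
X[3] = -5
X[4] = 2.0000-1.7321i
X[5] = -2.0000-5.1962i

X = [5, -2.0000+5.1962i, 2.0000+1.7321i, -5, 2.0000-1.7321i, -2.0000-5.1962i]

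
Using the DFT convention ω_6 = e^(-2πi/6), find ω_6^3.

ω_6^3 = e^(-2πi·3/6)
= cos(-2π·3/6) + i·sin(-2π·3/6)
= cos(-6π/6) + i·sin(-6π/6)

ω_6^3 = cos(-6π/6) + i·sin(-6π/6) = -1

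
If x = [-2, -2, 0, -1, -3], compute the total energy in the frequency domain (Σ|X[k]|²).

Parseval: Σ|x[n]|² = (1/N)Σ|X[k]|², so Σ|X[k]|² = N·Σ|x[n]|² = 5·18.0000

Σ|X[k]|² = N·Σ|x[n]|² = 5·18.0000 = 90.0000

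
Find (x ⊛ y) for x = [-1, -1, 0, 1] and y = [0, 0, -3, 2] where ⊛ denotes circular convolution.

(x ⊛ y)[n] = Σ(m=0 to 3) x[m] · y[(n-m) mod 4]

Computing each output sample:
(x ⊛ y)[0] = -2
(x ⊛ y)[1] = -3
(x ⊛ y)[2] = 5
(x ⊛ y)[3] = 1

x ⊛ y = [-2, -3, 5, 1]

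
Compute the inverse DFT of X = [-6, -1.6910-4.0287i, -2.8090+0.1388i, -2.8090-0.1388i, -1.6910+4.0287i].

x[n] = (1/5) Σ(k=0 to 4) X[k] · e^(2πikn/5)

Computing each x[n]:
x[0] = -3
x[1] = 1
x[2] = 0
x[3] = -2
x[4] = -2

x = [-3, 1, 0, -2, -2]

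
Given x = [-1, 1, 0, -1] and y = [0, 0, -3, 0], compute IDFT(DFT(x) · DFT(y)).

(x ⊛ y)[n] = Σ(m=0 to 3) x[m] · y[(n-m) mod 4]

Computing each output sample:
(x ⊛ y)[0] = 0
(x ⊛ y)[1] = 3
(x ⊛ y)[2] = 3
(x ⊛ y)[3] = -3

x ⊛ y = [0, 3, 3, -3]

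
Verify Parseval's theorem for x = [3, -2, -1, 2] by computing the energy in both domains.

Time domain:
Σ|x[n]|² = |3|² + |-2|² + |-1|² + |2|² = 18.0000

Frequency domain:
(1/4)Σ|X[k]|² = (1/4)(|2|² + |4+4i|² + |2|² + |4-4i|²) = (1/4)·72.0000 = 18.0000

Both sides agree, confirming Parseval's theorem.

Σ|x[n]|² = (1/N)Σ|X[k]|² = 18.0000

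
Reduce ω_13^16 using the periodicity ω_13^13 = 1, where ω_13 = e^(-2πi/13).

Since ω_13^13 = 1, powers reduce modulo 13.
16 mod 13 = 3
So ω_13^16 = ω_13^3 = e^(-2πi·3/13)

ω_13^16 = ω_13^3 = 0.1205-0.9927i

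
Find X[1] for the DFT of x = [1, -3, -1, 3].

X[1] = Σ(n=0 to 3) x[n] · ω_4^(1n) where ω_4 = e^(-2πi/4)
= (1)·ω_4^0 + (-3)·ω_4^1 + (-1)·ω_4^2 + (3)·ω_4^3

X[1] = 2+6i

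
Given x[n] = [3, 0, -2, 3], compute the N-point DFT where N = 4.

X[k] = Σ(n=0 to 3) x[n] · ω_4^(nk)
where ω_4 = e^(-2πi/4)

Computing each X[k]:
X[0] = 4
X[1] = 5+3i
X[2] = -2
X[3] = 5-3i

X = [4, 5+3i, -2, 5-3i]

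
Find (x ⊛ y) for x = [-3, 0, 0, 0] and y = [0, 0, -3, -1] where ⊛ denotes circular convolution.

(x ⊛ y)[n] = Σ(m=0 to 3) x[m] · y[(n-m) mod 4]

Computing each output sample:
(x ⊛ y)[0] = 0
(x ⊛ y)[1] = 0
(x ⊛ y)[2] = 9
(x ⊛ y)[3] = 3

x ⊛ y = [0, 0, 9, 3]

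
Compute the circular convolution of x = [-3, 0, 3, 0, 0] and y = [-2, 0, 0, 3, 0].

(x ⊛ y)[n] = Σ(m=0 to 4) x[m] · y[(n-m) mod 5]

Computing each output sample:
(x ⊛ y)[0] = 15
(x ⊛ y)[1] = 0
(x ⊛ y)[2] = -6
(x ⊛ y)[3] = -9
(x ⊛ y)[4] = 0

x ⊛ y = [15, 0, -6, -9, 0]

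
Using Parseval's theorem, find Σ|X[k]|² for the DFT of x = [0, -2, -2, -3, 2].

Parseval: Σ|x[n]|² = (1/N)Σ|X[k]|², so Σ|X[k]|² = N·Σ|x[n]|² = 5·21.0000

Σ|X[k]|² = N·Σ|x[n]|² = 5·21.0000 = 105.0000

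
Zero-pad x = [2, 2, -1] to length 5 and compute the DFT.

Original 3-point DFT: [3, 1.5000-2.5981i, 1.5000+2.5981i]
Zero-padded 5-point DFT provides frequency interpolation.

DFT_5([x, 0, ...]) = [3, 3.4271-1.3143i, 0.0729-2.1266i, 0.0729+2.1266i, 3.4271+1.3143i]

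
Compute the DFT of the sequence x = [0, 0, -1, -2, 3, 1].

X[k] = Σ(n=0 to 5) x[n] · ω_6^(nk)
where ω_6 = e^(-2πi/6)

Computing each X[k]:
X[0] = 1
X[1] = 1.5000+4.3301i
X[2] = -3.5000-2.5981i
X[3] = 3
X[4] = -3.5000+2.5981i
X[5] = 1.5000-4.3301i

X = [1, 1.5000+4.3301i, -3.5000-2.5981i, 3, -3.5000+2.5981i, 1.5000-4.3301i]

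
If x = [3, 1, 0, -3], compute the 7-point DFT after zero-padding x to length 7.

Original 4-point DFT: [1, 3-4i, 5, 3+4i]
Zero-padded 7-point DFT provides frequency interpolation.

DFT_7([x, 0, ...]) = [1, 6.3264+0.5198i, 0.9070-3.3204i, 2.7666+2.4909i, 2.7666-2.4909i, 0.9070+3.3204i, 6.3264-0.5198i]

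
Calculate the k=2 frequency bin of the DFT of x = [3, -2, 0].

X[2] = Σ(n=0 to 2) x[n] · ω_3^(2n) where ω_3 = e^(-2πi/3)
= (3)·ω_3^0 + (-2)·ω_3^2 + (0)·ω_3^4

X[2] = 4.0000-1.7321i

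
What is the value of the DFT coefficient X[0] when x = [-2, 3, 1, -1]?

X[0] = Σ(n=0 to 3) x[n] · ω_4^0 = Σ x[n]
= (-2) + (3) + (1) + (-1)

X[0] = 1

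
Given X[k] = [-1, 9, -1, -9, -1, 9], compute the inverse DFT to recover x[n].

x[n] = (1/6) Σ(k=0 to 5) X[k] · e^(2πikn/6)

Computing each x[n]:
x[0] = 1
x[1] = 3
x[2] = -3
x[3] = -2
x[4] = -3
x[5] = 3

x = [1, 3, -3, -2, -3, 3]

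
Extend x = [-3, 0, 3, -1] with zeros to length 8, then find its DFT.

Original 4-point DFT: [-1, -6-1i, 1, -6+1i]
Zero-padded 8-point DFT provides frequency interpolation.

DFT_8([x, 0, ...]) = [-1, -2.2929-2.2929i, -6-1i, -3.7071+3.7071i, 1, -3.7071-3.7071i, -6+1i, -2.2929+2.2929i]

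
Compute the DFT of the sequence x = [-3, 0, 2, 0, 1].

X[k] = Σ(n=0 to 4) x[n] · ω_5^(nk)
where ω_5 = e^(-2πi/5)

Computing each X[k]:
X[0] = 0
X[1] = -4.3090-0.2245i
X[2] = -3.1910+2.4899i
X[3] = -3.1910-2.4899i
X[4] = -4.3090+0.2245i

X = [0, -4.3090-0.2245i, -3.1910+2.4899i, -3.1910-2.4899i, -4.3090+0.2245i]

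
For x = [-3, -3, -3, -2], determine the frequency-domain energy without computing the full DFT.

Parseval: Σ|x[n]|² = (1/N)Σ|X[k]|², so Σ|X[k]|² = N·Σ|x[n]|² = 4·31.0000

Σ|X[k]|² = N·Σ|x[n]|² = 4·31.0000 = 124.0000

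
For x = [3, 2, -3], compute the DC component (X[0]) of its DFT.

X[0] = Σ(n=0 to 2) x[n] · ω_3^0 = Σ x[n]
= (3) + (2) + (-3)

X[0] = 2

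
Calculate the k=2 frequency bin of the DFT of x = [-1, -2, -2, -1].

X[2] = Σ(n=0 to 3) x[n] · ω_4^(2n) where ω_4 = e^(-2πi/4)
= (-1)·ω_4^0 + (-2)·ω_4^2 + (-2)·ω_4^4 + (-1)·ω_4^6

X[2] = 0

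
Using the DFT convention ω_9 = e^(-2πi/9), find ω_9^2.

ω_9^2 = e^(-2πi·2/9)
= cos(-2π·2/9) + i·sin(-2π·2/9)
= cos(-4π/9) + i·sin(-4π/9)

ω_9^2 = cos(-4π/9) + i·sin(-4π/9) = 0.1736-0.9848i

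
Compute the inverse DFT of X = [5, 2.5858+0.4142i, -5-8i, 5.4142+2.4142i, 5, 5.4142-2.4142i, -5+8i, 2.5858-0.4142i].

x[n] = (1/8) Σ(k=0 to 7) X[k] · e^(2πikn/8)

Computing each x[n]:
x[0] = 2
x[1] = 1
x[2] = 3
x[3] = -2
x[4] = -2
x[5] = 3
x[6] = 2
x[7] = -2

x = [2, 1, 3, -2, -2, 3, 2, -2]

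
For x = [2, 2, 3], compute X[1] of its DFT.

X[1] = Σ(n=0 to 2) x[n] · ω_3^(1n) where ω_3 = e^(-2πi/3)
= (2)·ω_3^0 + (2)·ω_3^1 + (3)·ω_3^2

X[1] = -0.5000+0.8660i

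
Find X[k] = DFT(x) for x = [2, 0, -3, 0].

X[k] = Σ(n=0 to 3) x[n] · ω_4^(nk)
where ω_4 = e^(-2πi/4)

Computing each X[k]:
X[0] = -1
X[1] = 5
X[2] = -1
X[3] = 5

X = [-1, 5, -1, 5]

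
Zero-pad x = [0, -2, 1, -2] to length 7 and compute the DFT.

Original 4-point DFT: [-3, -1, 5, -1]
Zero-padded 7-point DFT provides frequency interpolation.

DFT_7([x, 0, ...]) = [-3, 0.3324+1.4565i, -1.7029+0.8201i, 2.8705+3.5995i, 2.8705-3.5995i, -1.7029-0.8201i, 0.3324-1.4565i]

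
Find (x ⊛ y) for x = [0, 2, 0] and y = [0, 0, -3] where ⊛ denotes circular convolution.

(x ⊛ y)[n] = Σ(m=0 to 2) x[m] · y[(n-m) mod 3]

Computing each output sample:
(x ⊛ y)[0] = -6
(x ⊛ y)[1] = 0
(x ⊛ y)[2] = 0

x ⊛ y = [-6, 0, 0]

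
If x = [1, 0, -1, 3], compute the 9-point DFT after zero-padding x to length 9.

Original 4-point DFT: [3, 2+3i, -3, 2-3i]
Zero-padded 9-point DFT provides frequency interpolation.

DFT_9([x, 0, ...]) = [3, -0.6736-1.6133i, 0.4397+2.9401i, 4.5000-0.8660i, -1.2660-3.2409i, -1.2660+3.2409i, 4.5000+0.8660i, 0.4397-2.9401i, -0.6736+1.6133i]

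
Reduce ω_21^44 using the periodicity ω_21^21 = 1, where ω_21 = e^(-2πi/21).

Since ω_21^21 = 1, powers reduce modulo 21.
44 mod 21 = 2
So ω_21^44 = ω_21^2 = e^(-2πi·2/21)

ω_21^44 = ω_21^2 = 0.8262-0.5633i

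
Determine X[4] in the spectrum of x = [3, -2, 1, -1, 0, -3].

X[4] = Σ(n=0 to 5) x[n] · ω_6^(4n) where ω_6 = e^(-2πi/6)
= (3)·ω_6^0 + (-2)·ω_6^4 + (1)·ω_6^8 + (-1)·ω_6^12 + (0)·ω_6^16 + (-3)·ω_6^20

X[4] = 4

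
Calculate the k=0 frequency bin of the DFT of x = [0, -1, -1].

X[0] = Σ(n=0 to 2) x[n] · ω_3^0 = Σ x[n]
= (0) + (-1) + (-1)

X[0] = -2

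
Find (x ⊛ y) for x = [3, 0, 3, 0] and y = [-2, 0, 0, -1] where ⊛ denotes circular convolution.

(x ⊛ y)[n] = Σ(m=0 to 3) x[m] · y[(n-m) mod 4]

Computing each output sample:
(x ⊛ y)[0] = -6
(x ⊛ y)[1] = -3
(x ⊛ y)[2] = -6
(x ⊛ y)[3] = -3

x ⊛ y = [-6, -3, -6, -3]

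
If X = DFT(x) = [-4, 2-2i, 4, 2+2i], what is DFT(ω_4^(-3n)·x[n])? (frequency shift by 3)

Modulation property: DFT(ω_4^(-3n)·x[n]) = X[(k-3) mod 4], so circularly shift X by 3 positions.

X[k-3] = [2-2i, 4, 2+2i, -4]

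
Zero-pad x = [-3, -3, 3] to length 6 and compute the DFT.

Original 3-point DFT: [-3, -3.0000+5.1962i, -3.0000-5.1962i]
Zero-padded 6-point DFT provides frequency interpolation.

DFT_6([x, 0, ...]) = [-3, -6, -3.0000+5.1962i, 3, -3.0000-5.1962i, -6]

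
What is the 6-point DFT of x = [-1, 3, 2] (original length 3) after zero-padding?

Original 3-point DFT: [4, -3.5000-0.8660i, -3.5000+0.8660i]
Zero-padded 6-point DFT provides frequency interpolation.

DFT_6([x, 0, ...]) = [4, -0.5000-4.3301i, -3.5000-0.8660i, -2, -3.5000+0.8660i, -0.5000+4.3301i]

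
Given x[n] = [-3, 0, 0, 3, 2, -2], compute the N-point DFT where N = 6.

X[k] = Σ(n=0 to 5) x[n] · ω_6^(nk)
where ω_6 = e^(-2πi/6)

Computing each X[k]:
X[0] = 0
X[1] = -8
X[2] = -3.4641i
X[3] = -2
X[4] = 3.4641i
X[5] = -8

X = [0, -8, -3.4641i, -2, 3.4641i, -8]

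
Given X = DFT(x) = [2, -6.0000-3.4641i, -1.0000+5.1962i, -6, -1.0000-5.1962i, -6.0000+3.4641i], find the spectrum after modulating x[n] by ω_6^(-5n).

Modulation property: DFT(ω_6^(-5n)·x[n]) = X[(k-5) mod 6], so circularly shift X by 5 positions.

X[k-5] = [-6.0000-3.4641i, -1.0000+5.1962i, -6, -1.0000-5.1962i, -6.0000+3.4641i, 2]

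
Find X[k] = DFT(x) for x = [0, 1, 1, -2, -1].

X[k] = Σ(n=0 to 4) x[n] · ω_5^(nk)
where ω_5 = e^(-2πi/5)

Computing each X[k]:
X[0] = -1
X[1] = 0.8090-3.6655i
X[2] = -0.3090+1.6776i
X[3] = -0.3090-1.6776i
X[4] = 0.8090+3.6655i

X = [-1, 0.8090-3.6655i, -0.3090+1.6776i, -0.3090-1.6776i, 0.8090+3.6655i]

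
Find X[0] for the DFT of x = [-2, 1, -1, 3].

X[0] = Σ(n=0 to 3) x[n] · ω_4^0 = Σ x[n]
= (-2) + (1) + (-1) + (3)

X[0] = 1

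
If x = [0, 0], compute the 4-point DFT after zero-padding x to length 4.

Original 2-point DFT: [0, 0]
Zero-padded 4-point DFT provides frequency interpolation.

DFT_4([x, 0, ...]) = [0, 0, 0, 0]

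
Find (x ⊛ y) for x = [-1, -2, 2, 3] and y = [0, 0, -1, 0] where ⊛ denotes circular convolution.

(x ⊛ y)[n] = Σ(m=0 to 3) x[m] · y[(n-m) mod 4]

Computing each output sample:
(x ⊛ y)[0] = -2
(x ⊛ y)[1] = -3
(x ⊛ y)[2] = 1
(x ⊛ y)[3] = 2

x ⊛ y = [-2, -3, 1, 2]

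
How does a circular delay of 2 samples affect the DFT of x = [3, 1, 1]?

Time shift by 2: X_shifted[k] = ω_3^(2k) · X[k]
Shifted x = [1, 1, 3]

DFT(x[n-2]) = [5, -1.0000+1.7321i, -1.0000-1.7321i]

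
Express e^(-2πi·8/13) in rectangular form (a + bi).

ω_13^8 = e^(-2πi·8/13)
= cos(-2π·8/13) + i·sin(-2π·8/13)
= cos(-16π/13) + i·sin(-16π/13)

ω_13^8 = cos(-16π/13) + i·sin(-16π/13) = -0.7485+0.6631i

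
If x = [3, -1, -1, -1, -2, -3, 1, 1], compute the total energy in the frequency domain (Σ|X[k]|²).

Parseval: Σ|x[n]|² = (1/N)Σ|X[k]|², so Σ|X[k]|² = N·Σ|x[n]|² = 8·27.0000

Σ|X[k]|² = N·Σ|x[n]|² = 8·27.0000 = 216.0000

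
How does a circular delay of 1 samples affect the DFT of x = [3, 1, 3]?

Time shift by 1: X_shifted[k] = ω_3^(1k) · X[k]
Shifted x = [3, 3, 1]

DFT(x[n-1]) = [7, 1.0000-1.7321i, 1.0000+1.7321i]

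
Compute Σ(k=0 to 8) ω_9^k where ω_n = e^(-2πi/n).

Sum of all nth roots of unity equals 0 for n > 1 (geometric series with r ≠ 1).

0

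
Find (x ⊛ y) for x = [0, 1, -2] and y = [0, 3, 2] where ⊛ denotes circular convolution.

(x ⊛ y)[n] = Σ(m=0 to 2) x[m] · y[(n-m) mod 3]

Computing each output sample:
(x ⊛ y)[0] = -4
(x ⊛ y)[1] = -4
(x ⊛ y)[2] = 3

x ⊛ y = [-4, -4, 3]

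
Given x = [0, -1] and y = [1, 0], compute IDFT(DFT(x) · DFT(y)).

(x ⊛ y)[n] = Σ(m=0 to 1) x[m] · y[(n-m) mod 2]

Computing each output sample:
(x ⊛ y)[0] = 0
(x ⊛ y)[1] = -1

x ⊛ y = [0, -1]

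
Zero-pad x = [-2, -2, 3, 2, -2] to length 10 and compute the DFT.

Original 5-point DFT: [-1, -7.2812-0.5878i, 2.7812+0.9511i, 2.7812-0.9511i, -7.2812+0.5878i]
Zero-padded 10-point DFT provides frequency interpolation.

DFT_10([x, 0, ...]) = [-1, -1.6910-2.4041i, -7.2812-0.5878i, -2.8090+6.7432i, 2.7812+0.9511i, -1, 2.7812-0.9511i, -2.8090-6.7432i, -7.2812+0.5878i, -1.6910+2.4041i]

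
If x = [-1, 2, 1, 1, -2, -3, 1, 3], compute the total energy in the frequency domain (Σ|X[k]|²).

Parseval: Σ|x[n]|² = (1/N)Σ|X[k]|², so Σ|X[k]|² = N·Σ|x[n]|² = 8·30.0000

Σ|X[k]|² = N·Σ|x[n]|² = 8·30.0000 = 240.0000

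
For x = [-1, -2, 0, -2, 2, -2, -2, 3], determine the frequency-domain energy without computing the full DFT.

Parseval: Σ|x[n]|² = (1/N)Σ|X[k]|², so Σ|X[k]|² = N·Σ|x[n]|² = 8·30.0000

Σ|X[k]|² = N·Σ|x[n]|² = 8·30.0000 = 240.0000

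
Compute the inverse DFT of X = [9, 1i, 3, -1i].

x[n] = (1/4) Σ(k=0 to 3) X[k] · e^(2πikn/4)

Computing each x[n]:
x[0] = 3
x[1] = 1
x[2] = 3
x[3] = 2

x = [3, 1, 3, 2]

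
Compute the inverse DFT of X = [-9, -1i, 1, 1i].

x[n] = (1/4) Σ(k=0 to 3) X[k] · e^(2πikn/4)

Computing each x[n]:
x[0] = -2
x[1] = -2
x[2] = -2
x[3] = -3

x = [-2, -2, -2, -3]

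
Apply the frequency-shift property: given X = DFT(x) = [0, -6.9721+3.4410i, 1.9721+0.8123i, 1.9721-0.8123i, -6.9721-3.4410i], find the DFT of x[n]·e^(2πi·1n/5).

Modulation property: DFT(ω_5^(-1n)·x[n]) = X[(k-1) mod 5], so circularly shift X by 1 positions.

X[k-1] = [-6.9721-3.4410i, 0, -6.9721+3.4410i, 1.9721+0.8123i, 1.9721-0.8123i]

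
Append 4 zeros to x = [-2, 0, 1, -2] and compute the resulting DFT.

Original 4-point DFT: [-3, -3-2i, 1, -3+2i]
Zero-padded 8-point DFT provides frequency interpolation.

DFT_8([x, 0, ...]) = [-3, -0.5858+0.4142i, -3-2i, -3.4142+2.4142i, 1, -3.4142-2.4142i, -3+2i, -0.5858-0.4142i]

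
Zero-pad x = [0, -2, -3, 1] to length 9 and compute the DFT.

Original 4-point DFT: [-4, 3+3i, -2, 3-3i]
Zero-padded 9-point DFT provides frequency interpolation.

DFT_9([x, 0, ...]) = [-4, -2.5530+3.3740i, 1.9718+3.8617i, 3.5000-0.8660i, -0.9187-2.1103i, -0.9187+2.1103i, 3.5000+0.8660i, 1.9718-3.8617i, -2.5530-3.3740i]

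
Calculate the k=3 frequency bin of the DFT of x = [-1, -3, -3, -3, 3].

X[3] = Σ(n=0 to 4) x[n] · ω_5^(3n) where ω_5 = e^(-2πi/5)
= (-1)·ω_5^0 + (-3)·ω_5^3 + (-3)·ω_5^6 + (-3)·ω_5^9 + (3)·ω_5^12

X[3] = -2.8541-3.5267i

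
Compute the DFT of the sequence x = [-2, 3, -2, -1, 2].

X[k] = Σ(n=0 to 4) x[n] · ω_5^(nk)
where ω_5 = e^(-2πi/5)

Computing each X[k]:
X[0] = 0
X[1] = 1.9721-0.3633i
X[2] = -6.9721-1.5388i
X[3] = -6.9721+1.5388i
X[4] = 1.9721+0.3633i

X = [0, 1.9721-0.3633i, -6.9721-1.5388i, -6.9721+1.5388i, 1.9721+0.3633i]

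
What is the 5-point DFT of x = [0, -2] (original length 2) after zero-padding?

Original 2-point DFT: [-2, 2]
Zero-padded 5-point DFT provides frequency interpolation.

DFT_5([x, 0, ...]) = [-2, -0.6180+1.9021i, 1.6180+1.1756i, 1.6180-1.1756i, -0.6180-1.9021i]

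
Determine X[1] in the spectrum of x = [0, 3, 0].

X[1] = Σ(n=0 to 2) x[n] · ω_3^(1n) where ω_3 = e^(-2πi/3)
= (0)·ω_3^0 + (3)·ω_3^1 + (0)·ω_3^2

X[1] = -1.5000-2.5981i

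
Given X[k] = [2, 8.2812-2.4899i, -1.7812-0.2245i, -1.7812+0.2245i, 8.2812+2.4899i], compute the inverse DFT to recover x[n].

x[n] = (1/5) Σ(k=0 to 4) X[k] · e^(2πikn/5)

Computing each x[n]:
x[0] = 3
x[1] = 3
x[2] = -2
x[3] = -3
x[4] = 1

x = [3, 3, -2, -3, 1]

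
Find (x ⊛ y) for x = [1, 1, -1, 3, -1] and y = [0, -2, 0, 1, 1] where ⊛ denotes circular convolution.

(x ⊛ y)[n] = Σ(m=0 to 4) x[m] · y[(n-m) mod 5]

Computing each output sample:
(x ⊛ y)[0] = 2
(x ⊛ y)[1] = 0
(x ⊛ y)[2] = 0
(x ⊛ y)[3] = 2
(x ⊛ y)[4] = -4

x ⊛ y = [2, 0, 0, 2, -4]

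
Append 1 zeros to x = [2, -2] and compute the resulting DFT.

Original 2-point DFT: [0, 4]
Zero-padded 3-point DFT provides frequency interpolation.

DFT_3([x, 0, ...]) = [0, 3.0000+1.7321i, 3.0000-1.7321i]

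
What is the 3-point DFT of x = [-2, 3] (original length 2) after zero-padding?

Original 2-point DFT: [1, -5]
Zero-padded 3-point DFT provides frequency interpolation.

DFT_3([x, 0, ...]) = [1, -3.5000-2.5981i, -3.5000+2.5981i]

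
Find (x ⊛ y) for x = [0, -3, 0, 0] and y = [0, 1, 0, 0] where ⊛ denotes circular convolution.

(x ⊛ y)[n] = Σ(m=0 to 3) x[m] · y[(n-m) mod 4]

Computing each output sample:
(x ⊛ y)[0] = 0
(x ⊛ y)[1] = 0
(x ⊛ y)[2] = -3
(x ⊛ y)[3] = 0

x ⊛ y = [0, 0, -3, 0]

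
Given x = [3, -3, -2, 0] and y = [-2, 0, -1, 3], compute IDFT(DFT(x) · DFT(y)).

(x ⊛ y)[n] = Σ(m=0 to 3) x[m] · y[(n-m) mod 4]

Computing each output sample:
(x ⊛ y)[0] = -13
(x ⊛ y)[1] = 0
(x ⊛ y)[2] = 1
(x ⊛ y)[3] = 12

x ⊛ y = [-13, 0, 1, 12]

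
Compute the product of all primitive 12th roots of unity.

The primitive 12th roots of unity are ω_12^k for k coprime to 12: k ∈ {1, 5, 7, 11}
Their product equals the constant term of the cyclotomic polynomial Φ_12(x) up to sign.
For n ≥ 3, the product of all primitive nth roots of unity is 1. (For n=1 it is 1; for n=2 it is -1.)

1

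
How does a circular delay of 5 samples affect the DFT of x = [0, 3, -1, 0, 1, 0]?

Time shift by 5: X_shifted[k] = ω_6^(5k) · X[k]
Shifted x = [3, -1, 0, 1, 0, 0]

DFT(x[n-5]) = [3, 1.5000+0.8660i, 4.5000+0.8660i, 3, 4.5000-0.8660i, 1.5000-0.8660i]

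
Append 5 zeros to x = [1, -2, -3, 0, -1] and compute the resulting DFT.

Original 5-point DFT: [-5, 2.5000+2.7144i, 2.5000-2.2654i, 2.5000+2.2654i, 2.5000-2.7144i]
Zero-padded 10-point DFT provides frequency interpolation.

DFT_10([x, 0, ...]) = [-5, -0.7361+4.6165i, 2.5000+2.7144i, 3.7361+1.0898i, 2.5000-2.2654i, -1, 2.5000+2.2654i, 3.7361-1.0898i, 2.5000-2.7144i, -0.7361-4.6165i]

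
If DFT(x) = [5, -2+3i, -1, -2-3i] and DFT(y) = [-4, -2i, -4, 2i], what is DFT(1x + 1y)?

By linearity: DFT(1x + 1y) = 1·DFT(x) + 1·DFT(y)
= 1·[5, -2+3i, -1, -2-3i] + 1·[-4, -2i, -4, 2i]

Computing element-wise:
Z[0] = 1·(5) + 1·(-4) = 1
Z[1] = 1·(-2+3i) + 1·(-2i) = -2+1i
Z[2] = 1·(-1) + 1·(-4) = -5
Z[3] = 1·(-2-3i) + 1·(2i) = -2-1i

DFT(1x + 1y) = 1·X + 1·Y = [1, -2+1i, -5, -2-1i]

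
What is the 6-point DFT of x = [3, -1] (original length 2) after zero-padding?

Original 2-point DFT: [2, 4]
Zero-padded 6-point DFT provides frequency interpolation.

DFT_6([x, 0, ...]) = [2, 2.5000+0.8660i, 3.5000+0.8660i, 4, 3.5000-0.8660i, 2.5000-0.8660i]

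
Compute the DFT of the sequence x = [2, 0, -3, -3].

X[k] = Σ(n=0 to 3) x[n] · ω_4^(nk)
where ω_4 = e^(-2πi/4)

Computing each X[k]:
X[0] = -4
X[1] = 5-3i
X[2] = 2
X[3] = 5+3i

X = [-4, 5-3i, 2, 5+3i]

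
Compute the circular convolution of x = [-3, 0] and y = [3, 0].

(x ⊛ y)[n] = Σ(m=0 to 1) x[m] · y[(n-m) mod 2]

Computing each output sample:
(x ⊛ y)[0] = -9
(x ⊛ y)[1] = 0

x ⊛ y = [-9, 0]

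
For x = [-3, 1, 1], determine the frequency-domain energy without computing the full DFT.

Parseval: Σ|x[n]|² = (1/N)Σ|X[k]|², so Σ|X[k]|² = N·Σ|x[n]|² = 3·11.0000

Σ|X[k]|² = N·Σ|x[n]|² = 3·11.0000 = 33.0000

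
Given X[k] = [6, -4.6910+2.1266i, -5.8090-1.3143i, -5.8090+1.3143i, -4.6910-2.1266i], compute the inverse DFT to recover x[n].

x[n] = (1/5) Σ(k=0 to 4) X[k] · e^(2πikn/5)

Computing each x[n]:
x[0] = -3
x[1] = 2
x[2] = 1
x[3] = 3
x[4] = 3

x = [-3, 2, 1, 3, 3]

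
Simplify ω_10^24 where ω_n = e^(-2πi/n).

Since ω_10^10 = 1, powers reduce modulo 10.
24 mod 10 = 4
So ω_10^24 = ω_10^4 = e^(-2πi·4/10)

ω_10^24 = ω_10^4 = -0.8090-0.5878i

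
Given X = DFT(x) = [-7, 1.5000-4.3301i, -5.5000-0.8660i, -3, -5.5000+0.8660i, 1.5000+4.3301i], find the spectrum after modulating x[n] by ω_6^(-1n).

Modulation property: DFT(ω_6^(-1n)·x[n]) = X[(k-1) mod 6], so circularly shift X by 1 positions.

X[k-1] = [1.5000+4.3301i, -7, 1.5000-4.3301i, -5.5000-0.8660i, -3, -5.5000+0.8660i]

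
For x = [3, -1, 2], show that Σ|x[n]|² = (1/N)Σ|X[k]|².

Time domain:
Σ|x[n]|² = |3|² + |-1|² + |2|² = 14.0000

Frequency domain:
(1/3)Σ|X[k]|² = (1/3)(|4|² + |2.5000+2.5981i|² + |2.5000-2.5981i|²) = (1/3)·42.0000 = 14.0000

Both sides agree, confirming Parseval's theorem.

Σ|x[n]|² = (1/N)Σ|X[k]|² = 14.0000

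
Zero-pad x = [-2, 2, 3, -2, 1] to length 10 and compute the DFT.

Original 5-point DFT: [2, -1.8820-3.8900i, -4.1180+4.1675i, -4.1180-4.1675i, -1.8820+3.8900i]
Zero-padded 10-point DFT provides frequency interpolation.

DFT_10([x, 0, ...]) = [2, 0.3541-2.7144i, -1.8820-3.8900i, -6.3541-2.2654i, -4.1180+4.1675i, 2, -4.1180-4.1675i, -6.3541+2.2654i, -1.8820+3.8900i, 0.3541+2.7144i]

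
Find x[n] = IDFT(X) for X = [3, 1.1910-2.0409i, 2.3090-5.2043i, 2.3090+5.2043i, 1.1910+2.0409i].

x[n] = (1/5) Σ(k=0 to 4) X[k] · e^(2πikn/5)

Computing each x[n]:
x[0] = 2
x[1] = 2
x[2] = -1
x[3] = 2
x[4] = -2

x = [2, 2, -1, 2, -2]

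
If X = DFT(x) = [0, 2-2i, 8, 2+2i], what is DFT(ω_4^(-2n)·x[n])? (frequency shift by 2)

Modulation property: DFT(ω_4^(-2n)·x[n]) = X[(k-2) mod 4], so circularly shift X by 2 positions.

X[k-2] = [8, 2+2i, 0, 2-2i]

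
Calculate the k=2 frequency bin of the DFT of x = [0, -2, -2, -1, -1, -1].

X[2] = Σ(n=0 to 5) x[n] · ω_6^(2n) where ω_6 = e^(-2πi/6)
= (0)·ω_6^0 + (-2)·ω_6^2 + (-2)·ω_6^4 + (-1)·ω_6^6 + (-1)·ω_6^8 + (-1)·ω_6^10

X[2] = 2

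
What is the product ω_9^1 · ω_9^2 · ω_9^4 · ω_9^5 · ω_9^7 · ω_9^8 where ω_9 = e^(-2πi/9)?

The primitive 9th roots of unity are ω_9^k for k coprime to 9: k ∈ {1, 2, 4, 5, 7, 8}
Their product equals the constant term of the cyclotomic polynomial Φ_9(x) up to sign.
For n ≥ 3, the product of all primitive nth roots of unity is 1. (For n=1 it is 1; for n=2 it is -1.)

1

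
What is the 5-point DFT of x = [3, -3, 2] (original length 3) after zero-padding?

Original 3-point DFT: [2, 3.5000+4.3301i, 3.5000-4.3301i]
Zero-padded 5-point DFT provides frequency interpolation.

DFT_5([x, 0, ...]) = [2, 0.4549+1.6776i, 6.0451+3.6655i, 6.0451-3.6655i, 0.4549-1.6776i]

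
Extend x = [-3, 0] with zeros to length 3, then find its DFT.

Original 2-point DFT: [-3, -3]
Zero-padded 3-point DFT provides frequency interpolation.

DFT_3([x, 0, ...]) = [-3, -3, -3]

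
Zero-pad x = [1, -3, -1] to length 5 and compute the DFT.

Original 3-point DFT: [-3, 3.0000+1.7321i, 3.0000-1.7321i]
Zero-padded 5-point DFT provides frequency interpolation.

DFT_5([x, 0, ...]) = [-3, 0.8820+3.4410i, 3.1180+0.8123i, 3.1180-0.8123i, 0.8820-3.4410i]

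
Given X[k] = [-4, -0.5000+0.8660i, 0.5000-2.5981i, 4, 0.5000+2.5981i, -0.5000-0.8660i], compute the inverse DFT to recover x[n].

x[n] = (1/6) Σ(k=0 to 5) X[k] · e^(2πikn/6)

Computing each x[n]:
x[0] = 0
x[1] = -1
x[2] = -1
x[3] = -1
x[4] = 1
x[5] = -2

x = [0, -1, -1, -1, 1, -2]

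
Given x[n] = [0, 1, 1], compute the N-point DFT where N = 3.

X[k] = Σ(n=0 to 2) x[n] · ω_3^(nk)
where ω_3 = e^(-2πi/3)

Computing each X[k]:
X[0] = 2
X[1] = -1
X[2] = -1

X = [2, -1, -1]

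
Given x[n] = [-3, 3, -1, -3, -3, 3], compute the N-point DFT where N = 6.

X[k] = Σ(n=0 to 5) x[n] · ω_6^(nk)
where ω_6 = e^(-2πi/6)

Computing each X[k]:
X[0] = -4
X[1] = 5.0000-1.7321i
X[2] = -7.0000+1.7321i
X[3] = -10
X[4] = -7.0000-1.7321i
X[5] = 5.0000+1.7321i

X = [-4, 5.0000-1.7321i, -7.0000+1.7321i, -10, -7.0000-1.7321i, 5.0000+1.7321i]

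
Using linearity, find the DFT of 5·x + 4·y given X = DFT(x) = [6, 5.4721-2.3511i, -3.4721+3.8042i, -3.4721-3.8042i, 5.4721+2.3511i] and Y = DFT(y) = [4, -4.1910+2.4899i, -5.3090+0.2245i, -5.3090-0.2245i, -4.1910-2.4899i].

By linearity: DFT(5x + 4y) = 5·DFT(x) + 4·DFT(y)
= 5·[6, 5.4721-2.3511i, -3.4721+3.8042i, -3.4721-3.8042i, 5.4721+2.3511i] + 4·[4, -4.1910+2.4899i, -5.3090+0.2245i, -5.3090-0.2245i, -4.1910-2.4899i]

Computing element-wise:
Z[0] = 5·(6) + 4·(4) = 46
Z[1] = 5·(5.4721-2.3511i) + 4·(-4.1910+2.4899i) = 10.5965-1.7959i
Z[2] = 5·(-3.4721+3.8042i) + 4·(-5.3090+0.2245i) = -38.5965+19.9190i
Z[3] = 5·(-3.4721-3.8042i) + 4·(-5.3090-0.2245i) = -38.5965-19.9190i
Z[4] = 5·(5.4721+2.3511i) + 4·(-4.1910-2.4899i) = 10.5965+1.7959i

DFT(5x + 4y) = 5·X + 4·Y = [46, 10.5965-1.7959i, -38.5965+19.9190i, -38.5965-19.9190i, 10.5965+1.7959i]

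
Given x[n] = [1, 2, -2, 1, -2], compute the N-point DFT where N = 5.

X[k] = Σ(n=0 to 4) x[n] · ω_5^(nk)
where ω_5 = e^(-2πi/5)

Computing each X[k]:
X[0] = 0
X[1] = 1.8090-2.0409i
X[2] = 0.6910-5.2043i
X[3] = 0.6910+5.2043i
X[4] = 1.8090+2.0409i

X = [0, 1.8090-2.0409i, 0.6910-5.2043i, 0.6910+5.2043i, 1.8090+2.0409i]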